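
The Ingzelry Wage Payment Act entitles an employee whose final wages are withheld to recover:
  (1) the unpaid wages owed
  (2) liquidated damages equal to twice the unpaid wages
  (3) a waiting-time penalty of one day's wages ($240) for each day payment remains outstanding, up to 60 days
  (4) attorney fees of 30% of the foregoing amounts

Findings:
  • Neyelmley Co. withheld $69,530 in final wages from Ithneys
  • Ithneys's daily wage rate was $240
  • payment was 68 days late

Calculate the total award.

Total award: $289,887

Doubled: 2 × $69,530 = $139,060
Penalty days: min(68, 60) = 60
Waiting-time penalty: 60 × $240 = $14,400
Subtotal: $69,530 + $139,060 + $14,400 = $222,990
Attorney fees: 30% of $222,990 = $66,897
Total award: $222,990 + $66,897 = $289,887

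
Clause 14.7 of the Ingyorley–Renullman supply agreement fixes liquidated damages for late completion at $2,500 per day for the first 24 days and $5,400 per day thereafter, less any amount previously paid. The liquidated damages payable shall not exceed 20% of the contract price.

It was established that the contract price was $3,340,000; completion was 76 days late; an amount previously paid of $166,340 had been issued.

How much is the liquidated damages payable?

Liquidated damages: $174,460

First 24 days: 24 × $2,500 = $60,000
Remaining days: (76 − 24) × $5,400 = $280,800
Accrued per-day damages: $60,000 + $280,800 = $340,800
Less amount previously paid: $340,800 − $166,340 = $174,460
Cap: 20% of $3,340,000 = $668,000
Cap at $668,000: $174,460 is within the cap, no reduction.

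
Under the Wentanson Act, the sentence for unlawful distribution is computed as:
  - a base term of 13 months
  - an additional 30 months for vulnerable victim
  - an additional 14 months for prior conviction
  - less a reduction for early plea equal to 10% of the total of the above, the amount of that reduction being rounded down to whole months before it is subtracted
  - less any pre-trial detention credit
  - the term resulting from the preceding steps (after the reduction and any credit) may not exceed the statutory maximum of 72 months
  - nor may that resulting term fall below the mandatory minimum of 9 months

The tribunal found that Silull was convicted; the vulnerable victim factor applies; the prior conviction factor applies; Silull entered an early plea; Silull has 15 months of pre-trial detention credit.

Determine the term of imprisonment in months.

37 months

Vulnerable victim enhancement: +30 months
Prior conviction enhancement: +14 months
Adjusted term: 13 months + 30 months + 14 months = 57 months
Early plea reduction: 10% of 57 months = 5 months (rounded down)
After reduction: 57 − 5 = 52 months
Less pre-trial detention credit: 52 months − 15 months = 37 months
Cap at 72 months: 37 months is within the cap, no reduction.
Minimum 9 months: 37 months meets the minimum, no increase.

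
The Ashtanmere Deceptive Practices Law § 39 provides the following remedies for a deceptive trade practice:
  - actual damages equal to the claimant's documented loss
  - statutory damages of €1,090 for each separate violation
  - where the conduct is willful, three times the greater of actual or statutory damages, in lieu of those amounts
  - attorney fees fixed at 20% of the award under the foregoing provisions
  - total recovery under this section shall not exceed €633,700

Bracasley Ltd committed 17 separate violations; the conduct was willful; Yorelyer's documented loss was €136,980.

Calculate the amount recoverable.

Total recovery: €493,128

Statutory damages: 17 × €1,090 = €18,530
Greater of actual damages (€136,980) or statutory damages (€18,530): €136,980
Trebled: 3 × €136,980 = €410,940
Attorney fees: 20% of €410,940 = €82,188
Total before cap: €410,940 + €82,188 = €493,128
Cap at €633,700: €493,128 is within the cap, no reduction.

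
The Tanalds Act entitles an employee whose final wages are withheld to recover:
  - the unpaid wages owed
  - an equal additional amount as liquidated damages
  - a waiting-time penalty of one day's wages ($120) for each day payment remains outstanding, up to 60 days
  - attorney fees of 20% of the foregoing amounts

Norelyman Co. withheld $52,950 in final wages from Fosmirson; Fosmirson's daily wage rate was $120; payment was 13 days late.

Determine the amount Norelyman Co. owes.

Liquidated damages (equal amount): $52,950
Penalty days: min(13, 60) = 13
Waiting-time penalty: 13 × $120 = $1,560
Subtotal: $52,950 + $52,950 + $1,560 = $107,460
Attorney fees: 20% of $107,460 = $21,492
Total award: $107,460 + $21,492 = $128,952

$128,952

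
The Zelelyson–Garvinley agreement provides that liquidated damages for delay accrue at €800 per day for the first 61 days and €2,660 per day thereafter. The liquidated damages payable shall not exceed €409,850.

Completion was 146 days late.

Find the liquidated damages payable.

First 61 days: 61 × €800 = €48,800
Remaining days: (146 − 61) × €2,660 = €226,100
Accrued per-day damages: €48,800 + €226,100 = €274,900
Cap at €409,850: €274,900 is within the cap, no reduction.

€274,900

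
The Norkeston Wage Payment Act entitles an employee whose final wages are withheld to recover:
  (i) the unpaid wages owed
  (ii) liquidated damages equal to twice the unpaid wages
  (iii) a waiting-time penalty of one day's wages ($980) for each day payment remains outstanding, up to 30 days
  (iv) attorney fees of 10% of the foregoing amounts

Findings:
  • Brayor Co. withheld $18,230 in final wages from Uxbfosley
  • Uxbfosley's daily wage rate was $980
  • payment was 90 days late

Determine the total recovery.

$92,499

Doubled: 2 × $18,230 = $36,460
Penalty days: min(90, 30) = 30
Waiting-time penalty: 30 × $980 = $29,400
Subtotal: $18,230 + $36,460 + $29,400 = $84,090
Attorney fees: 10% of $84,090 = $8,409
Total award: $84,090 + $8,409 = $92,499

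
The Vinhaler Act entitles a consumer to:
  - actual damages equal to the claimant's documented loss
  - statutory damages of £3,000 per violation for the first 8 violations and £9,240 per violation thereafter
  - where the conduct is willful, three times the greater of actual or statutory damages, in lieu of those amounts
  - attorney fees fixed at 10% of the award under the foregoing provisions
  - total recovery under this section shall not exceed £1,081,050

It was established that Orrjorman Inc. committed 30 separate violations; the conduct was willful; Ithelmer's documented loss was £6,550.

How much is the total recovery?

First 8 violations: 8 × £3,000 = £24,000
Remaining violations: (30 − 8) × £9,240 = £203,280
Statutory damages: £24,000 + £203,280 = £227,280
Greater of actual damages (£6,550) or statutory damages (£227,280): £227,280
Trebled: 3 × £227,280 = £681,840
Attorney fees: 10% of £681,840 = £68,184
Total before cap: £681,840 + £68,184 = £750,024
Cap at £1,081,050: £750,024 is within the cap, no reduction.

Total recovery: £750,024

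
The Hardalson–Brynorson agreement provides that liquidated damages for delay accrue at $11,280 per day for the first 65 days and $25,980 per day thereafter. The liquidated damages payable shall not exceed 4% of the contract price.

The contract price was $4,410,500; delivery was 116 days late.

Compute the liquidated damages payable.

First 65 days: 65 × $11,280 = $733,200
Remaining days: (116 − 65) × $25,980 = $1,324,980
Accrued per-day damages: $733,200 + $1,324,980 = $2,058,180
Cap: 4% of $4,410,500 = $176,420
Cap at $176,420: $2,058,180 exceeds the cap → $176,420

Liquidated damages: $176,420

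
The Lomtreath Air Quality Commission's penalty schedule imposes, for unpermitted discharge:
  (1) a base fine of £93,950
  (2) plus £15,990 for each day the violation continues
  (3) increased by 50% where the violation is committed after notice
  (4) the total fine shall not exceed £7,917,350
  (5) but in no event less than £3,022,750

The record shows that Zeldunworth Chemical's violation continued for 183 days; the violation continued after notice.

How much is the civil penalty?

Per-day component: 183 × £15,990 = £2,926,170
Base plus per-day: £93,950 + £2,926,170 = £3,020,120
Enhancement: 50% of £3,020,120 = £1,510,060
Enhanced fine: £3,020,120 + £1,510,060 = £4,530,180
Cap at £7,917,350: £4,530,180 is within the cap, no reduction.
Minimum £3,022,750: £4,530,180 meets the minimum, no increase.

£4,530,180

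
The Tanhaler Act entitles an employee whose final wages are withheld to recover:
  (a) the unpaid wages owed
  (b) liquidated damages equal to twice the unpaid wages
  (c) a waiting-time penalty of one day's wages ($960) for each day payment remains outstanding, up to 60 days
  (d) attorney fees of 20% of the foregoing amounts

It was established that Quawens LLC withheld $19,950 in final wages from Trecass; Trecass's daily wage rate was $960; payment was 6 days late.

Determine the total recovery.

Doubled: 2 × $19,950 = $39,900
Penalty days: min(6, 60) = 6
Waiting-time penalty: 6 × $960 = $5,760
Subtotal: $19,950 + $39,900 + $5,760 = $65,610
Attorney fees: 20% of $65,610 = $13,122
Total award: $65,610 + $13,122 = $78,732

Total award: $78,732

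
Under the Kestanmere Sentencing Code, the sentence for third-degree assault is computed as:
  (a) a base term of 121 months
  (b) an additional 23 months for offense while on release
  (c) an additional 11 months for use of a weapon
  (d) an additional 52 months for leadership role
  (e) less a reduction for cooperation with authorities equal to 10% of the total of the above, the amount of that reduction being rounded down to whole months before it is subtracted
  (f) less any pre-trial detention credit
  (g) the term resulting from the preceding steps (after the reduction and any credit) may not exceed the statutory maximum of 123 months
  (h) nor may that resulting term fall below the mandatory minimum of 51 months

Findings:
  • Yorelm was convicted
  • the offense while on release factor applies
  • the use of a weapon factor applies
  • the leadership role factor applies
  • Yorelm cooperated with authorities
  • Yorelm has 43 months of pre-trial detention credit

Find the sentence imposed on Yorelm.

123 months

Offense while on release enhancement: +23 months
Use of a weapon enhancement: +11 months
Leadership role enhancement: +52 months
Adjusted term: 121 months + 23 months + 11 months + 52 months = 207 months
Cooperation with authorities reduction: 10% of 207 months = 20 months (rounded down)
After reduction: 207 − 20 = 187 months
Less pre-trial detention credit: 187 months − 43 months = 144 months
Cap at 123 months: 144 months exceeds the cap → 123 months
Minimum 51 months: 123 months meets the minimum, no increase.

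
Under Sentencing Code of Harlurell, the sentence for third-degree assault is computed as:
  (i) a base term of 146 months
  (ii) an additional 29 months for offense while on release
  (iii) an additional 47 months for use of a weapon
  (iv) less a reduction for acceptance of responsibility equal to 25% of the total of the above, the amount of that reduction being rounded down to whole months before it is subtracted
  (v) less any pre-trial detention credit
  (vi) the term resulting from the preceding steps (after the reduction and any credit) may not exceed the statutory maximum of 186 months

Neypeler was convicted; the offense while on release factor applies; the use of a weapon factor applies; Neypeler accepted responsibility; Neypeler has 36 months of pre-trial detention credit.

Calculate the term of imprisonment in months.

Offense while on release enhancement: +29 months
Use of a weapon enhancement: +47 months
Adjusted term: 146 months + 29 months + 47 months = 222 months
Acceptance of responsibility reduction: 25% of 222 months = 55 months (rounded down)
After reduction: 222 − 55 = 167 months
Less pre-trial detention credit: 167 months − 36 months = 131 months
Cap at 186 months: 131 months is within the cap, no reduction.

131 months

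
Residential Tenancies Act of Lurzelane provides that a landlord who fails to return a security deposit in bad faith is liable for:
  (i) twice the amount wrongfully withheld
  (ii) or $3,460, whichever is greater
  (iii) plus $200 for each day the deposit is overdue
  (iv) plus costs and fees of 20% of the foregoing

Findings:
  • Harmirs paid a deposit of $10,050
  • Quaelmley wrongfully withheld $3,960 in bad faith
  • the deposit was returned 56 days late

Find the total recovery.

$22,944

Doubled: 2 × $3,960 = $7,920
Minimum $3,460: $7,920 meets the minimum, no increase.
Late-return penalty: 56 × $200 = $11,200
Damages plus late penalty: $7,920 + $11,200 = $19,120
Costs and fees: 20% of $19,120 = $3,824
Total recovery: $19,120 + $3,824 = $22,944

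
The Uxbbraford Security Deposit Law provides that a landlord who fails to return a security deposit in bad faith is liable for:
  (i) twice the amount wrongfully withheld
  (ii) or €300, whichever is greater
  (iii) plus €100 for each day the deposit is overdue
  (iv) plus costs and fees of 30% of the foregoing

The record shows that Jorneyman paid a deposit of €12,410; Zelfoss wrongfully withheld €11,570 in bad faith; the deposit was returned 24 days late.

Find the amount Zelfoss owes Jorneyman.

€33,202

Doubled: 2 × €11,570 = €23,140
Minimum €300: €23,140 meets the minimum, no increase.
Late-return penalty: 24 × €100 = €2,400
Damages plus late penalty: €23,140 + €2,400 = €25,540
Costs and fees: 30% of €25,540 = €7,662
Total recovery: €25,540 + €7,662 = €33,202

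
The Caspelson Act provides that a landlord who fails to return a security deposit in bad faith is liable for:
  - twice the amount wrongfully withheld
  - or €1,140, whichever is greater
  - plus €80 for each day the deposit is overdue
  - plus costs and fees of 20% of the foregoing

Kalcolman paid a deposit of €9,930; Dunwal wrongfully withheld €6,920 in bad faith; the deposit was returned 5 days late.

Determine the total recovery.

Doubled: 2 × €6,920 = €13,840
Minimum €1,140: €13,840 meets the minimum, no increase.
Late-return penalty: 5 × €80 = €400
Damages plus late penalty: €13,840 + €400 = €14,240
Costs and fees: 20% of €14,240 = €2,848
Total recovery: €14,240 + €2,848 = €17,088

€17,088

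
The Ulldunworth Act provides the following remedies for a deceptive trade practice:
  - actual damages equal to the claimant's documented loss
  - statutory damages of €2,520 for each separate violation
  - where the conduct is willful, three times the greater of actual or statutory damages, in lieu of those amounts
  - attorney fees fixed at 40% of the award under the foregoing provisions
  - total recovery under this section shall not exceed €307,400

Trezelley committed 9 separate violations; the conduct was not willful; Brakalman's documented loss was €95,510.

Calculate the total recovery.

€165,466

Statutory damages: 9 × €2,520 = €22,680
Conduct not willful: the in-lieu enhancement does not apply.
Actual plus statutory damages: €95,510 + €22,680 = €118,190
Attorney fees: 40% of €118,190 = €47,276
Total before cap: €118,190 + €47,276 = €165,466
Cap at €307,400: €165,466 is within the cap, no reduction.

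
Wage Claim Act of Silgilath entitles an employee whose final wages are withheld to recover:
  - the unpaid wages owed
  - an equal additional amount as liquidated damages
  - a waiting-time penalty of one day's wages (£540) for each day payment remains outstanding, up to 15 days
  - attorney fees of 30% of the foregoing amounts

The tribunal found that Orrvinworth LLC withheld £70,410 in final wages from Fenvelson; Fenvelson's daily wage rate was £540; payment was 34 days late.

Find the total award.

Liquidated damages (equal amount): £70,410
Penalty days: min(34, 15) = 15
Waiting-time penalty: 15 × £540 = £8,100
Subtotal: £70,410 + £70,410 + £8,100 = £148,920
Attorney fees: 30% of £148,920 = £44,676
Total award: £148,920 + £44,676 = £193,596

Total award: £193,596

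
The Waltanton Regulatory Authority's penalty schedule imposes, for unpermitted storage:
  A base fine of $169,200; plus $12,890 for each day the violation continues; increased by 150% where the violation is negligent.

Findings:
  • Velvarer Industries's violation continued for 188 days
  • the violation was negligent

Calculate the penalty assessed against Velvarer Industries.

$6,481,300

Per-day component: 188 × $12,890 = $2,423,320
Base plus per-day: $169,200 + $2,423,320 = $2,592,520
Enhancement: 150% of $2,592,520 = $3,888,780
Enhanced fine: $2,592,520 + $3,888,780 = $6,481,300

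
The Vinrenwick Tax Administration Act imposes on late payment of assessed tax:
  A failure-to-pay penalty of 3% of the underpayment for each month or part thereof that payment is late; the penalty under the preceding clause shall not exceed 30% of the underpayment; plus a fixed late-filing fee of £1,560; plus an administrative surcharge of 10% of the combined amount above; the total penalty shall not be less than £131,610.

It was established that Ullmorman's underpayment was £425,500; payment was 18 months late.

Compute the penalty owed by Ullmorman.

Accrued rate: 3% × 18 = 54%, capped at 30% → 30%
Failure-to-pay penalty: 30% of £425,500 = £127,650
Penalty before surcharge: £127,650 + £1,560 = £129,210
Administrative surcharge: 10% of £129,210 = £12,921
Total penalty: £129,210 + £12,921 = £142,131
Minimum £131,610: £142,131 meets the minimum, no increase.

£142,131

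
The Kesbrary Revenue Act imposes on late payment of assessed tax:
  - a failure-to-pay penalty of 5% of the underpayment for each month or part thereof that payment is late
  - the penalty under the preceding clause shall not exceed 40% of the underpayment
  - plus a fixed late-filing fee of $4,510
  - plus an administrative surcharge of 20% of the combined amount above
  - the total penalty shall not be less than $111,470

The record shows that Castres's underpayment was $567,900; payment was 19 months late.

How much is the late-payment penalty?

Accrued rate: 5% × 19 = 95%, capped at 40% → 40%
Failure-to-pay penalty: 40% of $567,900 = $227,160
Penalty before surcharge: $227,160 + $4,510 = $231,670
Administrative surcharge: 20% of $231,670 = $46,334
Total penalty: $231,670 + $46,334 = $278,004
Minimum $111,470: $278,004 meets the minimum, no increase.

$278,004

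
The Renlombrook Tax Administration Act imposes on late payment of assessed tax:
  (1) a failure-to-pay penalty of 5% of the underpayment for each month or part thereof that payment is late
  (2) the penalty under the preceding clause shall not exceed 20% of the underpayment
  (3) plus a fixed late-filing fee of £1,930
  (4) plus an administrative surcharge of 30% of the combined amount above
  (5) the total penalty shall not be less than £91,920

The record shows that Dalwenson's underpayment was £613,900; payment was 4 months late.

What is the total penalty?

Accrued rate: 5% × 4 = 20%, capped at 20% → 20%
Failure-to-pay penalty: 20% of £613,900 = £122,780
Penalty before surcharge: £122,780 + £1,930 = £124,710
Administrative surcharge: 30% of £124,710 = £37,413
Total penalty: £124,710 + £37,413 = £162,123
Minimum £91,920: £162,123 meets the minimum, no increase.

£162,123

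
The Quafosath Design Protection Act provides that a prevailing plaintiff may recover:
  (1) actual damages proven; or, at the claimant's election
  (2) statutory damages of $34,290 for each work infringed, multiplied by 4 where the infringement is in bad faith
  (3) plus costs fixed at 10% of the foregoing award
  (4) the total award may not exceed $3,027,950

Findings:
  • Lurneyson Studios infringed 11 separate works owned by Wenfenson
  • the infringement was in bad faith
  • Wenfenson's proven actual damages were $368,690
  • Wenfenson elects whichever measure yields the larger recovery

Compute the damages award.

Statutory damages: 11 × $34,290 = $377,190
Multiplied by 4: 4 × $377,190 = $1,508,760
Greater of actual damages ($368,690) or enhanced statutory damages ($1,508,760): $1,508,760
Costs: 10% of $1,508,760 = $150,876
Award plus costs: $1,508,760 + $150,876 = $1,659,636
Cap at $3,027,950: $1,659,636 is within the cap, no reduction.

$1,659,636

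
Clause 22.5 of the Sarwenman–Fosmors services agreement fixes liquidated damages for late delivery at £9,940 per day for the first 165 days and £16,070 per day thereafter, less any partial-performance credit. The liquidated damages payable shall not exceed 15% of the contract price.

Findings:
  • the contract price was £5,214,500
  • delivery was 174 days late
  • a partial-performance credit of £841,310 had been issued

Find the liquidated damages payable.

£782,175

First 165 days: 165 × £9,940 = £1,640,100
Remaining days: (174 − 165) × £16,070 = £144,630
Accrued per-day damages: £1,640,100 + £144,630 = £1,784,730
Less partial-performance credit: £1,784,730 − £841,310 = £943,420
Cap: 15% of £5,214,500 = £782,175
Cap at £782,175: £943,420 exceeds the cap → £782,175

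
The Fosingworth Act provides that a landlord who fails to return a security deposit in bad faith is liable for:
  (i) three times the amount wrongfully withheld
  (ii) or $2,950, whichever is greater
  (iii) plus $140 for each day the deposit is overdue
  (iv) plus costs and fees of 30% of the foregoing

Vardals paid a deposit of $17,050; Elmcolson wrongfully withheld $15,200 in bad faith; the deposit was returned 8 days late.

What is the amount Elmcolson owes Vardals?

Trebled: 3 × $15,200 = $45,600
Minimum $2,950: $45,600 meets the minimum, no increase.
Late-return penalty: 8 × $140 = $1,120
Damages plus late penalty: $45,600 + $1,120 = $46,720
Costs and fees: 30% of $46,720 = $14,016
Total recovery: $46,720 + $14,016 = $60,736

$60,736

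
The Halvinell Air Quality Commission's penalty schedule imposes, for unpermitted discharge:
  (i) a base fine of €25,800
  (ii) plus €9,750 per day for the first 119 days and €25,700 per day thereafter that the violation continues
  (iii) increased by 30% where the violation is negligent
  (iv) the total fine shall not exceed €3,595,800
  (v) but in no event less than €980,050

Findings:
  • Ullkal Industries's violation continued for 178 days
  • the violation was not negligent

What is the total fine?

First 119 days: 119 × €9,750 = €1,160,250
Remaining days: (178 − 119) × €25,700 = €1,516,300
Per-day component: €1,160,250 + €1,516,300 = €2,676,550
Base plus per-day: €25,800 + €2,676,550 = €2,702,350
The violation was not negligent: no 30% increase.
Cap at €3,595,800: €2,702,350 is within the cap, no reduction.
Minimum €980,050: €2,702,350 meets the minimum, no increase.

€2,702,350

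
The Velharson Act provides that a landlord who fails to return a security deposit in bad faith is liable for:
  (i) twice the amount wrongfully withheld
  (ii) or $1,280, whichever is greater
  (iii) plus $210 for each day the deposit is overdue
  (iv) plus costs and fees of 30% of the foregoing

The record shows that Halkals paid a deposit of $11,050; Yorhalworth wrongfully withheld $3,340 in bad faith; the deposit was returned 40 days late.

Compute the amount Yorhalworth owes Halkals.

$19,604

Doubled: 2 × $3,340 = $6,680
Minimum $1,280: $6,680 meets the minimum, no increase.
Late-return penalty: 40 × $210 = $8,400
Damages plus late penalty: $6,680 + $8,400 = $15,080
Costs and fees: 30% of $15,080 = $4,524
Total recovery: $15,080 + $4,524 = $19,604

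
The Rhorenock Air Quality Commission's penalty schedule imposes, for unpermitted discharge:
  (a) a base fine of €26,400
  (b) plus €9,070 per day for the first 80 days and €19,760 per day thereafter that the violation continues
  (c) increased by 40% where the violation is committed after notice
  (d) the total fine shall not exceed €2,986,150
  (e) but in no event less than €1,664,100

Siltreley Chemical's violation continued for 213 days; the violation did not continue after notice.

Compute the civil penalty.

First 80 days: 80 × €9,070 = €725,600
Remaining days: (213 − 80) × €19,760 = €2,628,080
Per-day component: €725,600 + €2,628,080 = €3,353,680
Base plus per-day: €26,400 + €3,353,680 = €3,380,080
The violation did not continue after notice: no 40% increase.
Cap at €2,986,150: €3,380,080 exceeds the cap → €2,986,150
Minimum €1,664,100: €2,986,150 meets the minimum, no increase.

€2,986,150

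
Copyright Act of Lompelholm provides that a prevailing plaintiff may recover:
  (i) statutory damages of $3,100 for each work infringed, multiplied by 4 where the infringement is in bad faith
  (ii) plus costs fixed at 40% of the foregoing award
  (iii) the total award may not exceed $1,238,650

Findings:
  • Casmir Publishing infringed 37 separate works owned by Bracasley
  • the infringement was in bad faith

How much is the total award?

Statutory damages: 37 × $3,100 = $114,700
Multiplied by 4: 4 × $114,700 = $458,800
Costs: 40% of $458,800 = $183,520
Award plus costs: $458,800 + $183,520 = $642,320
Cap at $1,238,650: $642,320 is within the cap, no reduction.

$642,320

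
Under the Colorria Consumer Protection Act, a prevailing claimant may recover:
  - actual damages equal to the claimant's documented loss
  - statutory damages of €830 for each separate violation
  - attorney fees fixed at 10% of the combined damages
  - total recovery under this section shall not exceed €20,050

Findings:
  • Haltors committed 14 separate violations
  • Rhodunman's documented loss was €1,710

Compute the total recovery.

€14,663

Statutory damages: 14 × €830 = €11,620
Combined damages: €1,710 + €11,620 = €13,330
Attorney fees: 10% of €13,330 = €1,333
Total before cap: €13,330 + €1,333 = €14,663
Cap at €20,050: €14,663 is within the cap, no reduction.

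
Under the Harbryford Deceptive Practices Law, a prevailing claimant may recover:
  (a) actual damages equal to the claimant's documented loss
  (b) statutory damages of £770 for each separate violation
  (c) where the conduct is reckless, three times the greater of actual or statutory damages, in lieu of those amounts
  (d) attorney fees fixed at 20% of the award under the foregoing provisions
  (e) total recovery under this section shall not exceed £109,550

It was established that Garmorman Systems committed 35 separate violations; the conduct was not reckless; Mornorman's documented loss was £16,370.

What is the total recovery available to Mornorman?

Statutory damages: 35 × £770 = £26,950
Conduct not reckless: the in-lieu enhancement does not apply.
Actual plus statutory damages: £16,370 + £26,950 = £43,320
Attorney fees: 20% of £43,320 = £8,664
Total before cap: £43,320 + £8,664 = £51,984
Cap at £109,550: £51,984 is within the cap, no reduction.

Total recovery: £51,984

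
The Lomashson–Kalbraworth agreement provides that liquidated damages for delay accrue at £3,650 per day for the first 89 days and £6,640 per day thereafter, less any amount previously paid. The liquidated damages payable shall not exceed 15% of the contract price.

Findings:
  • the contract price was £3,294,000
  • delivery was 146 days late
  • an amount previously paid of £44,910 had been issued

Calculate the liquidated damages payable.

£494,100

First 89 days: 89 × £3,650 = £324,850
Remaining days: (146 − 89) × £6,640 = £378,480
Accrued per-day damages: £324,850 + £378,480 = £703,330
Less amount previously paid: £703,330 − £44,910 = £658,420
Cap: 15% of £3,294,000 = £494,100
Cap at £494,100: £658,420 exceeds the cap → £494,100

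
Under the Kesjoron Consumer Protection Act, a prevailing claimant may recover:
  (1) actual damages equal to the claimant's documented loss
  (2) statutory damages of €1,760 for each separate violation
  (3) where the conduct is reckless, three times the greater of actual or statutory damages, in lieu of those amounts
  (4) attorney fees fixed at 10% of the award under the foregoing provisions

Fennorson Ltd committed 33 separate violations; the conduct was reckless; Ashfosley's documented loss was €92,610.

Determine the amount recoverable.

Statutory damages: 33 × €1,760 = €58,080
Greater of actual damages (€92,610) or statutory damages (€58,080): €92,610
Trebled: 3 × €92,610 = €277,830
Attorney fees: 10% of €277,830 = €27,783
Total recovery: €277,830 + €27,783 = €305,613

€305,613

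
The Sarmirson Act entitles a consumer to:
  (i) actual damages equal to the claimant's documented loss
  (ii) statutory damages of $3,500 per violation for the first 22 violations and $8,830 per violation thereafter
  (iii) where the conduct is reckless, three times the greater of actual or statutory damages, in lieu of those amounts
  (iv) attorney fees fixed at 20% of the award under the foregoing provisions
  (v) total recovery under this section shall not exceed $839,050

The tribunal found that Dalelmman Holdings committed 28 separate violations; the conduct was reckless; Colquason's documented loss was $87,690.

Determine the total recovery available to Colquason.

First 22 violations: 22 × $3,500 = $77,000
Remaining violations: (28 − 22) × $8,830 = $52,980
Statutory damages: $77,000 + $52,980 = $129,980
Greater of actual damages ($87,690) or statutory damages ($129,980): $129,980
Trebled: 3 × $129,980 = $389,940
Attorney fees: 20% of $389,940 = $77,988
Total before cap: $389,940 + $77,988 = $467,928
Cap at $839,050: $467,928 is within the cap, no reduction.

Total recovery: $467,928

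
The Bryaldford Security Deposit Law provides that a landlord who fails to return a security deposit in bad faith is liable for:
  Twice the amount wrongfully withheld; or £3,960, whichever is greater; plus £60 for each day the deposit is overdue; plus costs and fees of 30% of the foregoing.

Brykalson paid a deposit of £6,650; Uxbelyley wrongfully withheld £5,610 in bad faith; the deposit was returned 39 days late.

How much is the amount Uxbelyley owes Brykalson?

Doubled: 2 × £5,610 = £11,220
Minimum £3,960: £11,220 meets the minimum, no increase.
Late-return penalty: 39 × £60 = £2,340
Damages plus late penalty: £11,220 + £2,340 = £13,560
Costs and fees: 30% of £13,560 = £4,068
Total recovery: £13,560 + £4,068 = £17,628

Recovery: £17,628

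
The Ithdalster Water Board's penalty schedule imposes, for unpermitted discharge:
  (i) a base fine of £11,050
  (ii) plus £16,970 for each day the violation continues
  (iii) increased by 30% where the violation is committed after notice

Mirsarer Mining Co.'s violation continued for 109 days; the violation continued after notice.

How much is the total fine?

Per-day component: 109 × £16,970 = £1,849,730
Base plus per-day: £11,050 + £1,849,730 = £1,860,780
Enhancement: 30% of £1,860,780 = £558,234
Enhanced fine: £1,860,780 + £558,234 = £2,419,014

£2,419,014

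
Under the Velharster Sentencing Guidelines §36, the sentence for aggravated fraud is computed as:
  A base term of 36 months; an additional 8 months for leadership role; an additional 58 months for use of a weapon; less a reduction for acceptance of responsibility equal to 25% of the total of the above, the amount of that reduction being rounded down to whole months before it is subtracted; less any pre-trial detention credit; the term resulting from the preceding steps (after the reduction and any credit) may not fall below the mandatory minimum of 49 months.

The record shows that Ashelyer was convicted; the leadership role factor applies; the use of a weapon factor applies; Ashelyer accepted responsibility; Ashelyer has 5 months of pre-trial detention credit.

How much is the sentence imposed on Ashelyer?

72 months

Leadership role enhancement: +8 months
Use of a weapon enhancement: +58 months
Adjusted term: 36 months + 8 months + 58 months = 102 months
Acceptance of responsibility reduction: 25% of 102 months = 25 months (rounded down)
After reduction: 102 − 25 = 77 months
Less pre-trial detention credit: 77 months − 5 months = 72 months
Minimum 49 months: 72 months meets the minimum, no increase.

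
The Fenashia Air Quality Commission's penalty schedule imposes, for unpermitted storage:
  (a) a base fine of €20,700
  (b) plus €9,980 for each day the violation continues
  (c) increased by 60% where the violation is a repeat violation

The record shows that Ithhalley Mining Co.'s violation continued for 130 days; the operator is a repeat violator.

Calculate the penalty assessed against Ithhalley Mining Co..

Per-day component: 130 × €9,980 = €1,297,400
Base plus per-day: €20,700 + €1,297,400 = €1,318,100
Enhancement: 60% of €1,318,100 = €790,860
Enhanced fine: €1,318,100 + €790,860 = €2,108,960

€2,108,960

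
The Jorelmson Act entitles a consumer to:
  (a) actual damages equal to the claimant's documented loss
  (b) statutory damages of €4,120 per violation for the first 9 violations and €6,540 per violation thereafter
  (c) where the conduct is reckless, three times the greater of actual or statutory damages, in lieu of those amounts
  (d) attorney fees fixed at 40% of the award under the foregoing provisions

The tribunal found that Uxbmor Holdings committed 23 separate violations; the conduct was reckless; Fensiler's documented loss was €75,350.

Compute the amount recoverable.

€540,288

First 9 violations: 9 × €4,120 = €37,080
Remaining violations: (23 − 9) × €6,540 = €91,560
Statutory damages: €37,080 + €91,560 = €128,640
Greater of actual damages (€75,350) or statutory damages (€128,640): €128,640
Trebled: 3 × €128,640 = €385,920
Attorney fees: 40% of €385,920 = €154,368
Total recovery: €385,920 + €154,368 = €540,288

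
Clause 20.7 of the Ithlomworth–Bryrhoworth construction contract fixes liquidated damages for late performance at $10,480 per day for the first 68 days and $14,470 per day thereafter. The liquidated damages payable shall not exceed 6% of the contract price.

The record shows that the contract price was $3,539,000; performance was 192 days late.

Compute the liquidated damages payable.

First 68 days: 68 × $10,480 = $712,640
Remaining days: (192 − 68) × $14,470 = $1,794,280
Accrued per-day damages: $712,640 + $1,794,280 = $2,506,920
Cap: 6% of $3,539,000 = $212,340
Cap at $212,340: $2,506,920 exceeds the cap → $212,340

$212,340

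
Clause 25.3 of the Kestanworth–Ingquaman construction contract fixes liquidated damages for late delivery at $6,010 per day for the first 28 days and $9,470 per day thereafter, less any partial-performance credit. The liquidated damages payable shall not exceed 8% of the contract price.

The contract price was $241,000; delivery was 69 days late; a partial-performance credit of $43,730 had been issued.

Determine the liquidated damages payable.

$19,280

First 28 days: 28 × $6,010 = $168,280
Remaining days: (69 − 28) × $9,470 = $388,270
Accrued per-day damages: $168,280 + $388,270 = $556,550
Less partial-performance credit: $556,550 − $43,730 = $512,820
Cap: 8% of $241,000 = $19,280
Cap at $19,280: $512,820 exceeds the cap → $19,280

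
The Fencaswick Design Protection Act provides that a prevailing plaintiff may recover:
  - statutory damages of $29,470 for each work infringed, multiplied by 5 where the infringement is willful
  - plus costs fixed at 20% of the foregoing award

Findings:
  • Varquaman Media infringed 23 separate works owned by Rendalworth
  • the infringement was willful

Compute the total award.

Statutory damages: 23 × $29,470 = $677,810
Multiplied by 5: 5 × $677,810 = $3,389,050
Costs: 20% of $3,389,050 = $677,810
Award plus costs: $3,389,050 + $677,810 = $4,066,860

$4,066,860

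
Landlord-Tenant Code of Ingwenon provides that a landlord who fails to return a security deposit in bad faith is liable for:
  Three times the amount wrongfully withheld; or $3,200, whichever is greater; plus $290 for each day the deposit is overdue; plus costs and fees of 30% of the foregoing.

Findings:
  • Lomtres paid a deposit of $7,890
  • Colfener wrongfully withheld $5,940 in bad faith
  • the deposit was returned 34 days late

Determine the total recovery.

Trebled: 3 × $5,940 = $17,820
Minimum $3,200: $17,820 meets the minimum, no increase.
Late-return penalty: 34 × $290 = $9,860
Damages plus late penalty: $17,820 + $9,860 = $27,680
Costs and fees: 30% of $27,680 = $8,304
Total recovery: $27,680 + $8,304 = $35,984

$35,984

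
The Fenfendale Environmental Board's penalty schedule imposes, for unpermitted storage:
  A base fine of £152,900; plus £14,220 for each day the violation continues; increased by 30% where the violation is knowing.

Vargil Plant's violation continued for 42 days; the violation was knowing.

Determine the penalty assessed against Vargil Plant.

Per-day component: 42 × £14,220 = £597,240
Base plus per-day: £152,900 + £597,240 = £750,140
Enhancement: 30% of £750,140 = £225,042
Enhanced fine: £750,140 + £225,042 = £975,182

Civil penalty: £975,182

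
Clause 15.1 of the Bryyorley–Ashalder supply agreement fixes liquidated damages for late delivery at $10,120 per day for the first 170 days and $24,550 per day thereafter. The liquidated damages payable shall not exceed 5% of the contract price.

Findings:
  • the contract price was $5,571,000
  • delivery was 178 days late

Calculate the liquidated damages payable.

$278,550

First 170 days: 170 × $10,120 = $1,720,400
Remaining days: (178 − 170) × $24,550 = $196,400
Accrued per-day damages: $1,720,400 + $196,400 = $1,916,800
Cap: 5% of $5,571,000 = $278,550
Cap at $278,550: $1,916,800 exceeds the cap → $278,550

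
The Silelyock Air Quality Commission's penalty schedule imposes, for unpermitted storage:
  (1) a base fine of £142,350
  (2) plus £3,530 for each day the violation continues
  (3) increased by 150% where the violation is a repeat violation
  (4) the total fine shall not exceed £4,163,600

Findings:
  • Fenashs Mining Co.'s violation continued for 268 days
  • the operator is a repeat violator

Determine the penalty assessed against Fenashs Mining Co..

Per-day component: 268 × £3,530 = £946,040
Base plus per-day: £142,350 + £946,040 = £1,088,390
Enhancement: 150% of £1,088,390 = £1,632,585
Enhanced fine: £1,088,390 + £1,632,585 = £2,720,975
Cap at £4,163,600: £2,720,975 is within the cap, no reduction.

£2,720,975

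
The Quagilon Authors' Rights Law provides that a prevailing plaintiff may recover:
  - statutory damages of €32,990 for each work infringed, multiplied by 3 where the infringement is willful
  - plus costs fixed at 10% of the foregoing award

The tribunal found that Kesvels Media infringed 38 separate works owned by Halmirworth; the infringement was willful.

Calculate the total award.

Statutory damages: 38 × €32,990 = €1,253,620
Trebled: 3 × €1,253,620 = €3,760,860
Costs: 10% of €3,760,860 = €376,086
Award plus costs: €3,760,860 + €376,086 = €4,136,946

Award: €4,136,946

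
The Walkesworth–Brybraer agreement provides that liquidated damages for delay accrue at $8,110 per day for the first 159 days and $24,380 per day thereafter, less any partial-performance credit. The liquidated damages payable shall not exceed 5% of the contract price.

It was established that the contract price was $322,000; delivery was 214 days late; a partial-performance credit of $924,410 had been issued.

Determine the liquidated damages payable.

$16,100

First 159 days: 159 × $8,110 = $1,289,490
Remaining days: (214 − 159) × $24,380 = $1,340,900
Accrued per-day damages: $1,289,490 + $1,340,900 = $2,630,390
Less partial-performance credit: $2,630,390 − $924,410 = $1,705,980
Cap: 5% of $322,000 = $16,100
Cap at $16,100: $1,705,980 exceeds the cap → $16,100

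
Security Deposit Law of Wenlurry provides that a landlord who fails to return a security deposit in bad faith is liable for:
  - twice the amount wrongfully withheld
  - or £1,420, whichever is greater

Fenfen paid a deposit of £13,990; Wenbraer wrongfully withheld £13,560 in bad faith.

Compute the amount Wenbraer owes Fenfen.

£27,120

Doubled: 2 × £13,560 = £27,120
Minimum £1,420: £27,120 meets the minimum, no increase.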